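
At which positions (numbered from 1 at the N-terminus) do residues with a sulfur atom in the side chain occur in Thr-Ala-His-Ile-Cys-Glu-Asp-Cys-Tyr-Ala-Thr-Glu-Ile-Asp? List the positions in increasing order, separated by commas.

The sulfur-bearing residues are cysteine (–SH) and methionine (–S–CH₃).
Matching residues: Cys5, Cys8.

5, 8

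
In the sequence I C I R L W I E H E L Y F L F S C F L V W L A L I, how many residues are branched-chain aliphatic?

11

The BCAAs are Val, Leu, and Ile — aliphatic side chains with a branch point.
Matching residues: I1, I3, L5, I7, L11, L14, L19, V20, L22, L24, I25.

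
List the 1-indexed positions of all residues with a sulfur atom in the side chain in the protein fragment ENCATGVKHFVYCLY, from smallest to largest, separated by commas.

3, 13

Cysteine (C, thiol) and methionine (M, thioether) are the two sulfur-containing amino acids.
Matching residues: C3, C13.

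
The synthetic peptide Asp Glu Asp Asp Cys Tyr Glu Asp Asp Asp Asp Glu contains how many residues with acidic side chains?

10

The acidic residues are Asp (D) and Glu (E), whose side chains end in a carboxylate group.
Matching residues: Asp1, Glu2, Asp3, Asp4, Glu7, Asp8, Asp9, Asp10, Asp11, Glu12.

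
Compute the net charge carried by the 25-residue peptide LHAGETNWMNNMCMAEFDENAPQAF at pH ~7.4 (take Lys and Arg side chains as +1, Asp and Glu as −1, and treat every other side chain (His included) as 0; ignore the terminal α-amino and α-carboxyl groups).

Positive (K, R): none → +0.
Negative (D, E): E5, E16, D18, E19 → −4.
Net charge = (+0) + (−4) = −4.

-4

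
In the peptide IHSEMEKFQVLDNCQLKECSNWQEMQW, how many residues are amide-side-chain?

6

Only N (asparagine) and Q (glutamine) carry a side-chain carboxamide.
Matching residues: Q9, N13, Q15, N21, Q23, Q26.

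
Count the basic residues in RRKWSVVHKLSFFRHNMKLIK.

9

The basic amino acids are Lys (K), Arg (R), and His (H).
Matching residues: R1, R2, K3, H8, K9, R14, H15, K18, K21.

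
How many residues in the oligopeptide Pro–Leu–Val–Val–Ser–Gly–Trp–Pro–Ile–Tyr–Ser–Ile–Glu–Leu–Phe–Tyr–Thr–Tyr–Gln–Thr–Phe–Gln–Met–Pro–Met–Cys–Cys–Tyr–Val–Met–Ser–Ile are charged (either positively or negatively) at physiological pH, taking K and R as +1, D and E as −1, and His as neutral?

1

Charged side chains at pH ~7.4: K, R (positive); D, E (negative).
Matching residues: Glu13.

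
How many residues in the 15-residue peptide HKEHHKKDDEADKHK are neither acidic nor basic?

Acidic: D, E. Basic: K, R, H. All other residues are neither.
Matching residues: A11.

1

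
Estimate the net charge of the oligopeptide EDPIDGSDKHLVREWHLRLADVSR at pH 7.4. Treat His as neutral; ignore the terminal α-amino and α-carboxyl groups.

-2

The side chains ionized at physiological pH are Lys/Arg (+1) and Asp/Glu (−1); with His treated as neutral, nothing else contributes.
Positive (K, R): K9, R13, R18, R24 → +4.
Negative (D, E): E1, D2, D5, D8, E14, D21 → −6.
Net charge = (+4) + (−6) = −2.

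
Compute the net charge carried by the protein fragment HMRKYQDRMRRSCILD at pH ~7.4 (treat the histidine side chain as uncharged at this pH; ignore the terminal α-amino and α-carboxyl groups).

At pH ~7.4 the Lys and Arg side chains are protonated (+1), the Asp and Glu side chains are deprotonated (−1), and with His taken as neutral all other side chains carry no charge.
Positive (K, R): R3, K4, R8, R10, R11 → +5.
Negative (D, E): D7, D16 → −2.
Net charge = (+5) + (−2) = +3.

+3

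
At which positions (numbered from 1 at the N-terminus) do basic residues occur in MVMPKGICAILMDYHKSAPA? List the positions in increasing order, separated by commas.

5, 15, 16

K, R, and H are the three residues with basic side chains (ε-amine, guanidinium, and imidazole respectively).
Matching residues: K5, H15, K16.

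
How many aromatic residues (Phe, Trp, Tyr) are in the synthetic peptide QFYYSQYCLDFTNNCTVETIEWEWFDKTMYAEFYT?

Matching residues: F2, Y3, Y4, Y7, F11, W22, W24, F25, Y30, F33, Y34.

11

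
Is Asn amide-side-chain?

Yes

Asparagine (N) and glutamine (Q) have uncharged amide side chains.
Asparagine is in this group.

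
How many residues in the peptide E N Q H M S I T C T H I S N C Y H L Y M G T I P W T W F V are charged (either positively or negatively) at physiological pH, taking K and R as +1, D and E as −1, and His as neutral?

1

Charged side chains at pH ~7.4: K, R (positive); D, E (negative).
Matching residues: E1.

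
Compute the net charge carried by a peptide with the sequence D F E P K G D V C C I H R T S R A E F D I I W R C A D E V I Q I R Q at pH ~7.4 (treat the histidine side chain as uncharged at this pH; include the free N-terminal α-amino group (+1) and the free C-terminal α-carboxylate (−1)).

Near pH 7.4, K and R contribute +1 each, D and E contribute −1 each, and every other side chain (His included, as stated) is uncharged.
Positive (K, R): K5, R13, R16, R24, R33 → +5.
Negative (D, E): D1, E3, D7, E18, D20, D27, E28 → −7.
The N-terminus (+1) and C-terminus (−1) cancel.
Net charge = (+5) + (−7) = −2.

-2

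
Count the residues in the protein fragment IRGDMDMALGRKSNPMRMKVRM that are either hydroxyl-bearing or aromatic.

1

Hydroxyl-bearing: S, T, Y. Aromatic: F, W, Y.
Hydroxyl-bearing residues here: S13 (1).
Aromatic residues here: none (0).
(Y belongs to both groups, but none appear in this sequence.) Total = 1 + 0 = 1.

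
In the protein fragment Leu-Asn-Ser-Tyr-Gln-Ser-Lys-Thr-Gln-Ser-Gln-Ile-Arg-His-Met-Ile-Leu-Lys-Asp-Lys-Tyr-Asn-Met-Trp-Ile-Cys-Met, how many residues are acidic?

1

Only D (aspartate) and E (glutamate) carry a side-chain carboxylic acid.
Matching residues: Asp19.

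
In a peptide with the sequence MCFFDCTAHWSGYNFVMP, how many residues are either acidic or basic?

Acidic: D, E. Basic: H, K, R.
Acidic residues here: D5 (1).
Basic residues here: H9 (1).
The two groups share no amino acid, so total = 1 + 1 = 2.

2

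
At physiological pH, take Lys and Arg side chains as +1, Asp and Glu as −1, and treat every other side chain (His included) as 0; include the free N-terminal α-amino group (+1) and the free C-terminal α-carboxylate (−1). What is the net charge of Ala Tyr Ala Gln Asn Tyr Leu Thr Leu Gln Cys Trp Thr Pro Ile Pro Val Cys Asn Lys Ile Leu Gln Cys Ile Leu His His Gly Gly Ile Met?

Positive (K, R): Lys20 → +1.
Negative (D, E): none → −0.
The N-terminus (+1) and C-terminus (−1) cancel.
Net charge = (+1) + (−0) = +1.

+1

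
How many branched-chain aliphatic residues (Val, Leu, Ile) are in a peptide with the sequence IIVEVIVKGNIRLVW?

9

Matching residues: I1, I2, V3, V5, I6, V7, I11, L13, V14.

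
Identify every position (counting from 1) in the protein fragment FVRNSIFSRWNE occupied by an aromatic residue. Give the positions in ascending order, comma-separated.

1, 7, 10

Matching residues: F1, F7, W10.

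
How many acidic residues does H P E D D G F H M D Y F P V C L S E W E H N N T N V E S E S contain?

Aspartate (D) and glutamate (E) have carboxylic-acid side chains and are the acidic amino acids.
Matching residues: E3, D4, D5, D10, E18, E20, E27, E29.

8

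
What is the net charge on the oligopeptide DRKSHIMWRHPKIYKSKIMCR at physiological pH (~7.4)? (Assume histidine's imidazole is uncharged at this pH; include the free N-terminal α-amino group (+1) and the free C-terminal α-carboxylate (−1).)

+6

Near pH 7.4, K and R contribute +1 each, D and E contribute −1 each, and every other side chain (His included, as stated) is uncharged.
Positive (K, R): R2, K3, R9, K12, K15, K17, R21 → +7.
Negative (D, E): D1 → −1.
The N-terminus (+1) and C-terminus (−1) cancel.
Net charge = (+7) + (−1) = +6.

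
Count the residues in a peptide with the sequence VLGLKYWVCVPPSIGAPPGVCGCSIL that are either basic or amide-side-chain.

Basic: H, K, R. Amide-side-chain: N, Q.
Basic residues here: K5 (1).
Amide-side-chain residues here: none (0).
The two groups share no amino acid, so total = 1 + 0 = 1.

1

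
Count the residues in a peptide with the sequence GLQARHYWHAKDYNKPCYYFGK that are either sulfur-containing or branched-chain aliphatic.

2

Sulfur-containing: C, M. Branched-chain aliphatic: I, L, V.
Sulfur-containing residues here: C17 (1).
Branched-chain aliphatic residues here: L2 (1).
The two groups share no amino acid, so total = 1 + 1 = 2.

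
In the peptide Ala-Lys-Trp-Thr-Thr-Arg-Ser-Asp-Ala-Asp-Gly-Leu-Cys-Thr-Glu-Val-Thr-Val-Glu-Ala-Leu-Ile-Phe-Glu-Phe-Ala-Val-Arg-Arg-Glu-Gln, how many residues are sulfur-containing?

1

Only Cys (C) and Met (M) have a sulfur atom in the side chain.
Matching residues: Cys13.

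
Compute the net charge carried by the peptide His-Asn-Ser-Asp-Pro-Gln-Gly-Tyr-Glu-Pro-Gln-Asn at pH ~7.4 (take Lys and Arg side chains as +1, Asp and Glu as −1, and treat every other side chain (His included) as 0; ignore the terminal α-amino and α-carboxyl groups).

Positive (K, R): none → +0.
Negative (D, E): Asp4, Glu9 → −2.
Net charge = (+0) + (−2) = −2.

-2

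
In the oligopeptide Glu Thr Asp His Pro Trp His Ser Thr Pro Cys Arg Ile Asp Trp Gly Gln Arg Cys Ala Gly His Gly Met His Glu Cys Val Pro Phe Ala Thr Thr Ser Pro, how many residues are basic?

K, R, and H are the three residues with basic side chains (ε-amine, guanidinium, and imidazole respectively).
Matching residues: His4, His7, Arg12, Arg18, His22, His25.

6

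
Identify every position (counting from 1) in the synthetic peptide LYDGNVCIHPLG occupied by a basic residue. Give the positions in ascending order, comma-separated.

The basic amino acids are Lys (K), Arg (R), and His (H).
Matching residues: H9.

9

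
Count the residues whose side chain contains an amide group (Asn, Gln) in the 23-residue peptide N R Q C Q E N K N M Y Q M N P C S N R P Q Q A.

Matching residues: N1, Q3, Q5, N7, N9, Q12, N14, N18, Q21, Q22.

10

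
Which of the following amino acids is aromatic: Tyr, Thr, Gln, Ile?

Tyr

Phenylalanine (F), tryptophan (W), and tyrosine (Y) have aromatic ring side chains.
Of the listed options, only Tyr belongs to this group.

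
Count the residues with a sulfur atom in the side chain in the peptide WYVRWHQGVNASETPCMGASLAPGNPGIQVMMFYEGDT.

Only Cys (C) and Met (M) have a sulfur atom in the side chain.
Matching residues: C16, M17, M31, M32.

4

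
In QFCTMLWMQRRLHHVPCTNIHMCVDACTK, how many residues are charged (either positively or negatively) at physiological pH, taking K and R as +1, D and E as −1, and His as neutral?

Charged side chains at pH ~7.4: K, R (positive); D, E (negative).
Matching residues: R10, R11, D25, K29.

4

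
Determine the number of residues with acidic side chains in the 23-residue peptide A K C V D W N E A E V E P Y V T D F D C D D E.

9

Aspartate (D) and glutamate (E) have carboxylic-acid side chains and are the acidic amino acids.
Matching residues: D5, E8, E10, E12, D17, D19, D21, D22, E23.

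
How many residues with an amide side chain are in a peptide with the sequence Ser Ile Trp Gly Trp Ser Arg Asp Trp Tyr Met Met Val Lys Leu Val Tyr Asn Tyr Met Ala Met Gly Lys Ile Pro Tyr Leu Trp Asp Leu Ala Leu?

1

Only N (asparagine) and Q (glutamine) carry a side-chain carboxamide.
Matching residues: Asn18.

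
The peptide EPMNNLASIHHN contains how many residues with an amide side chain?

3

Only N (asparagine) and Q (glutamine) carry a side-chain carboxamide.
Matching residues: N4, N5, N12.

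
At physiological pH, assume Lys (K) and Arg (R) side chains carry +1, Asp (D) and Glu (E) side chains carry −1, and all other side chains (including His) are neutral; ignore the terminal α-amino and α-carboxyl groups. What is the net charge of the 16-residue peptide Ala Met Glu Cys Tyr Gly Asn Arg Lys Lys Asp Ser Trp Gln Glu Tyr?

Positive (K, R): Arg8, Lys9, Lys10 → +3.
Negative (D, E): Glu3, Asp11, Glu15 → −3.
Net charge = (+3) + (−3) = 0.

0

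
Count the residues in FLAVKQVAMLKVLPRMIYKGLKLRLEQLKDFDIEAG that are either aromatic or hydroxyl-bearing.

3

Aromatic: F, W, Y. Hydroxyl-bearing: S, T, Y.
Aromatic residues here: F1, Y18, F31 (3).
Hydroxyl-bearing residues here: Y18 (1).
Y is in both groups, so the 1 Y residue must not be double-counted.
Total = 3 + 1 − 1 = 3.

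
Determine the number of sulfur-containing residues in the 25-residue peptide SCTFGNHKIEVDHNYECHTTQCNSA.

Only Cys (C) and Met (M) have a sulfur atom in the side chain.
Matching residues: C2, C17, C22.

3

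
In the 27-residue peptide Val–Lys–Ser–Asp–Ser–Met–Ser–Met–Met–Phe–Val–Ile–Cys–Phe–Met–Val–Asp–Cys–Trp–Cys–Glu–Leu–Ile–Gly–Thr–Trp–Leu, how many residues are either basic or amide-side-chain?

1

Basic: H, K, R. Amide-side-chain: N, Q.
Basic residues here: Lys2 (1).
Amide-side-chain residues here: none (0).
The two groups share no amino acid, so total = 1 + 0 = 1.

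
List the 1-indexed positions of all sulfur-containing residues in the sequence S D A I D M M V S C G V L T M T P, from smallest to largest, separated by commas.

Only Cys (C) and Met (M) have a sulfur atom in the side chain.
Matching residues: M6, M7, C10, M15.

6, 7, 10, 15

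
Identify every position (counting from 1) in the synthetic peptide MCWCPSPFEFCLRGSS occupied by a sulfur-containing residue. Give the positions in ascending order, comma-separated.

1, 2, 4, 11

Only Cys (C) and Met (M) have a sulfur atom in the side chain.
Matching residues: M1, C2, C4, C11.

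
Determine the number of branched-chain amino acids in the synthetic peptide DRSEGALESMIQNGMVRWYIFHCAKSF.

V, L, and I make up the branched-chain aliphatic group.
Matching residues: L7, I11, V16, I20.

4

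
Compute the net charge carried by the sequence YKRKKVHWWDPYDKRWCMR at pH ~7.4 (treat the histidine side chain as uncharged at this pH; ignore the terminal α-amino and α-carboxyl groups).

Near pH 7.4, K and R contribute +1 each, D and E contribute −1 each, and every other side chain (His included, as stated) is uncharged.
Positive (K, R): K2, R3, K4, K5, K14, R15, R19 → +7.
Negative (D, E): D10, D13 → −2.
Net charge = (+7) + (−2) = +5.

+5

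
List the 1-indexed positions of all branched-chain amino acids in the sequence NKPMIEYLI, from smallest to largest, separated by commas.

Valine (V), leucine (L), and isoleucine (I) are the branched-chain amino acids.
Matching residues: I5, L8, I9.

5, 8, 9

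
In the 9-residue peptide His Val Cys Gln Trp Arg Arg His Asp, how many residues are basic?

4

Lysine (K), arginine (R), and histidine (H) have basic, nitrogen-containing side chains.
Matching residues: His1, Arg6, Arg7, His8.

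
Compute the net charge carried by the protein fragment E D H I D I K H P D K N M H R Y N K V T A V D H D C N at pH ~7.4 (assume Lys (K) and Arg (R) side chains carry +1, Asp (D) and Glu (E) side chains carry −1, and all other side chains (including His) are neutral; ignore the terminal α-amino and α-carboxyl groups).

-2

Positive (K, R): K7, K11, R15, K18 → +4.
Negative (D, E): E1, D2, D5, D10, D23, D25 → −6.
Net charge = (+4) + (−6) = −2.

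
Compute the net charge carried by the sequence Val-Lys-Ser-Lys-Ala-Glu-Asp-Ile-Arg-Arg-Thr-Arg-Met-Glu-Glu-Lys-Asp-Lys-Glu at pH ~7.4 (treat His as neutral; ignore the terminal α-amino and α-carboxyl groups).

Near pH 7.4, K and R contribute +1 each, D and E contribute −1 each, and every other side chain (His included, as stated) is uncharged.
Positive (K, R): Lys2, Lys4, Arg9, Arg10, Arg12, Lys16, Lys18 → +7.
Negative (D, E): Glu6, Asp7, Glu14, Glu15, Asp17, Glu19 → −6.
Net charge = (+7) + (−6) = +1.

+1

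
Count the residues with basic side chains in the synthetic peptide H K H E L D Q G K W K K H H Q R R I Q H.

The basic amino acids are Lys (K), Arg (R), and His (H).
Matching residues: H1, K2, H3, K9, K11, K12, H13, H14, R16, R17, H20.

11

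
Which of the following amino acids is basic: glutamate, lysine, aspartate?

The basic amino acids are Lys (K), Arg (R), and His (H).
Of the listed options, only lysine belongs to this group.

lysine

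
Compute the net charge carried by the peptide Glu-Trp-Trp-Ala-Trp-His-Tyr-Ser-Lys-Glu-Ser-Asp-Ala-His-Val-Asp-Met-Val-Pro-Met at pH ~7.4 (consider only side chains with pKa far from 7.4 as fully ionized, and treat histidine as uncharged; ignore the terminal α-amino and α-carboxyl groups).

At pH ~7.4 the Lys and Arg side chains are protonated (+1), the Asp and Glu side chains are deprotonated (−1), and with His taken as neutral all other side chains carry no charge.
Positive (K, R): Lys9 → +1.
Negative (D, E): Glu1, Glu10, Asp12, Asp16 → −4.
Net charge = (+1) + (−4) = −3.

-3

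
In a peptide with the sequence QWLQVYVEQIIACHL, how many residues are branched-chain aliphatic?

The BCAAs are Val, Leu, and Ile — aliphatic side chains with a branch point.
Matching residues: L3, V5, V7, I10, I11, L15.

6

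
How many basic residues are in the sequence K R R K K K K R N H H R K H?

K, R, and H are the three residues with basic side chains (ε-amine, guanidinium, and imidazole respectively).
Matching residues: K1, R2, R3, K4, K5, K6, K7, R8, H10, H11, R12, K13, H14.

13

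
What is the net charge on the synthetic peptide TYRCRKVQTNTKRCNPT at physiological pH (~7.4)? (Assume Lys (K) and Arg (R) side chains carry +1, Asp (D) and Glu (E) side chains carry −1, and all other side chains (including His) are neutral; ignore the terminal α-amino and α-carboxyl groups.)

Positive (K, R): R3, R5, K6, K12, R13 → +5.
Negative (D, E): none → −0.
Net charge = (+5) + (−0) = +5.

+5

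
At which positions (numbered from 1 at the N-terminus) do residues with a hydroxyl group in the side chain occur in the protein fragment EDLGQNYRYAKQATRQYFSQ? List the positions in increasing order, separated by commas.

The –OH-bearing residues are Ser, Thr (aliphatic alcohols), and Tyr (phenol).
Matching residues: Y7, Y9, T14, Y17, S19.

7, 9, 14, 17, 19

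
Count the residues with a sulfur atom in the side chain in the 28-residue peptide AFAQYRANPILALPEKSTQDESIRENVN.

Only Cys (C) and Met (M) have a sulfur atom in the side chain.
None of the 28 residues belong to this group.

0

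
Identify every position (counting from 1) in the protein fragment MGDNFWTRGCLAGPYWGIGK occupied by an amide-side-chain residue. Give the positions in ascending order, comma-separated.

Only N (asparagine) and Q (glutamine) carry a side-chain carboxamide.
Matching residues: N4.

4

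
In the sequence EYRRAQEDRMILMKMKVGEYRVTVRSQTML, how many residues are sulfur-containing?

4

Cysteine (C, thiol) and methionine (M, thioether) are the two sulfur-containing amino acids.
Matching residues: M10, M13, M15, M29.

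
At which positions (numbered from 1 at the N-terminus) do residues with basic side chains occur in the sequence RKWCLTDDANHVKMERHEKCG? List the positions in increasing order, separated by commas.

Lysine (K), arginine (R), and histidine (H) have basic, nitrogen-containing side chains.
Matching residues: R1, K2, H11, K13, R16, H17, K19.

1, 2, 11, 13, 16, 17, 19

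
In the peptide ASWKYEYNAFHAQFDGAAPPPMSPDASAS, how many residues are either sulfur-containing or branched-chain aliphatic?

1

Sulfur-containing: C, M. Branched-chain aliphatic: I, L, V.
Sulfur-containing residues here: M22 (1).
Branched-chain aliphatic residues here: none (0).
The two groups share no amino acid, so total = 1 + 0 = 1.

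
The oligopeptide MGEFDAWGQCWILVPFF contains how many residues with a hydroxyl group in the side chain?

S, T, and Y are the three residues with a side-chain hydroxyl.
None of the 17 residues belong to this group.

0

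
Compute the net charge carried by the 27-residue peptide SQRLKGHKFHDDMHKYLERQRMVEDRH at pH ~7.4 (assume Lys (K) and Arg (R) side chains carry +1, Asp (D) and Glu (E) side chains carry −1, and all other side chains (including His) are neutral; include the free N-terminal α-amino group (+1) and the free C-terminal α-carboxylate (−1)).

Positive (K, R): R3, K5, K8, K15, R19, R21, R26 → +7.
Negative (D, E): D11, D12, E18, E24, D25 → −5.
The N-terminus (+1) and C-terminus (−1) cancel.
Net charge = (+7) + (−5) = +2.

+2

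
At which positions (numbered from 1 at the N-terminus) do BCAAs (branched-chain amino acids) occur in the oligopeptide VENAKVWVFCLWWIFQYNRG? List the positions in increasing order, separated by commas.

1, 6, 8, 11, 14

V, L, and I make up the branched-chain aliphatic group.
Matching residues: V1, V6, V8, L11, I14.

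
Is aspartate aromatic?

Phenylalanine (F), tryptophan (W), and tyrosine (Y) have aromatic ring side chains.
Aspartate is not in this group.

No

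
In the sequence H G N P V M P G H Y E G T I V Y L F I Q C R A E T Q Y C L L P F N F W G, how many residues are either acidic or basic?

Acidic: D, E. Basic: H, K, R.
Acidic residues here: E11, E24 (2).
Basic residues here: H1, H9, R22 (3).
The two groups share no amino acid, so total = 2 + 3 = 5.

5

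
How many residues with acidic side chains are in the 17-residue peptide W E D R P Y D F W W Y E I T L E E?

6

Only D (aspartate) and E (glutamate) carry a side-chain carboxylic acid.
Matching residues: E2, D3, D7, E12, E16, E17.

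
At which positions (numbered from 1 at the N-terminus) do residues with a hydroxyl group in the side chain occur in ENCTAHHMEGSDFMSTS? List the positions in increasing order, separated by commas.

4, 11, 15, 16, 17

Serine (S), threonine (T), and tyrosine (Y) each carry a hydroxyl group on the side chain.
Matching residues: T4, S11, S15, T16, S17.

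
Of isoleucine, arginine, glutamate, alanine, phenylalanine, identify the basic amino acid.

Lysine (K), arginine (R), and histidine (H) have basic, nitrogen-containing side chains.
Of the listed options, only arginine belongs to this group.

arginine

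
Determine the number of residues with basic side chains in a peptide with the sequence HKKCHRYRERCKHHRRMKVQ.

13

K, R, and H are the three residues with basic side chains (ε-amine, guanidinium, and imidazole respectively).
Matching residues: H1, K2, K3, H5, R6, R8, R10, K12, H13, H14, R15, R16, K18.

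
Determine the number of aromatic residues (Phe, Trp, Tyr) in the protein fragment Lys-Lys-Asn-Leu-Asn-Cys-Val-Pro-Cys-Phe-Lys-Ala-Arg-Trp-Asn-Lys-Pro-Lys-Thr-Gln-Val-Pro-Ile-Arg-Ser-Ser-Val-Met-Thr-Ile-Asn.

Matching residues: Phe10, Trp14.

2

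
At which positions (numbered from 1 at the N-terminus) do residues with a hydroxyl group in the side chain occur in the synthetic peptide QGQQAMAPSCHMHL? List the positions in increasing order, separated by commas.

9

The –OH-bearing residues are Ser, Thr (aliphatic alcohols), and Tyr (phenol).
Matching residues: S9.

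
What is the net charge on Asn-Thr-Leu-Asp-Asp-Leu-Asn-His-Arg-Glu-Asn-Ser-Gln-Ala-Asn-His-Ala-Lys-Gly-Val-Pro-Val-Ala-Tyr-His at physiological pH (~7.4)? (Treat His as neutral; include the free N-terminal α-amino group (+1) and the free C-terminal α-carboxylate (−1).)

-1

The side chains ionized at physiological pH are Lys/Arg (+1) and Asp/Glu (−1); with His treated as neutral, nothing else contributes.
Positive (K, R): Arg9, Lys18 → +2.
Negative (D, E): Asp4, Asp5, Glu10 → −3.
The N-terminus (+1) and C-terminus (−1) cancel.
Net charge = (+2) + (−3) = −1.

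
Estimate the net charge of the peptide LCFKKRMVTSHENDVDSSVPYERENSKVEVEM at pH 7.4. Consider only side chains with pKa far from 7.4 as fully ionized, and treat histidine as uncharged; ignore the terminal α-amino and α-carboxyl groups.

-2

Near pH 7.4, K and R contribute +1 each, D and E contribute −1 each, and every other side chain (His included, as stated) is uncharged.
Positive (K, R): K4, K5, R6, R23, K27 → +5.
Negative (D, E): E12, D14, D16, E22, E24, E29, E31 → −7.
Net charge = (+5) + (−7) = −2.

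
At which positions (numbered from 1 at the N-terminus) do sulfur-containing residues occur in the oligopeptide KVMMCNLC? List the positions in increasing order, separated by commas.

3, 4, 5, 8

The sulfur-bearing residues are cysteine (–SH) and methionine (–S–CH₃).
Matching residues: M3, M4, C5, C8.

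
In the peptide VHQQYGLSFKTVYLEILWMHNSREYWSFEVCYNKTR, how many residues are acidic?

3

Aspartate (D) and glutamate (E) have carboxylic-acid side chains and are the acidic amino acids.
Matching residues: E15, E24, E29.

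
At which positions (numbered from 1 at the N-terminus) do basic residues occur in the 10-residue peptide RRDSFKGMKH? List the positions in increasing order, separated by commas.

1, 2, 6, 9, 10

The basic amino acids are Lys (K), Arg (R), and His (H).
Matching residues: R1, R2, K6, K9, H10.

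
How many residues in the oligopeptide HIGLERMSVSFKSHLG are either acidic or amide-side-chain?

Acidic: D, E. Amide-side-chain: N, Q.
Acidic residues here: E5 (1).
Amide-side-chain residues here: none (0).
The two groups share no amino acid, so total = 1 + 0 = 1.

1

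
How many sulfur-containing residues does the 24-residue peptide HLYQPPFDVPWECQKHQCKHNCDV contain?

Cysteine (C, thiol) and methionine (M, thioether) are the two sulfur-containing amino acids.
Matching residues: C13, C18, C22.

3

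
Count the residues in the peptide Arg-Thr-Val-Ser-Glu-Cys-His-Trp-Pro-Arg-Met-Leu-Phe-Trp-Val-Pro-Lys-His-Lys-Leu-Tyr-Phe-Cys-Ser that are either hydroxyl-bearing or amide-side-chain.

4

Hydroxyl-bearing: S, T, Y. Amide-side-chain: N, Q.
Hydroxyl-bearing residues here: Thr2, Ser4, Tyr21, Ser24 (4).
Amide-side-chain residues here: none (0).
The two groups share no amino acid, so total = 4 + 0 = 4.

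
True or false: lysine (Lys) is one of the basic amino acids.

True

K, R, and H are the three residues with basic side chains (ε-amine, guanidinium, and imidazole respectively).
Lysine is in this group.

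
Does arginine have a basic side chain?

Yes

Lysine (K), arginine (R), and histidine (H) have basic, nitrogen-containing side chains.
Arginine is in this group.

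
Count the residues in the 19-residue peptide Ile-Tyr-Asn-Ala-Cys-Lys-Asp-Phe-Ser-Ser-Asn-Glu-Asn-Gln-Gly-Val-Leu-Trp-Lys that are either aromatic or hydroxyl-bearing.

5

Aromatic: F, W, Y. Hydroxyl-bearing: S, T, Y.
Aromatic residues here: Tyr2, Phe8, Trp18 (3).
Hydroxyl-bearing residues here: Tyr2, Ser9, Ser10 (3).
Y is in both groups, so the 1 Y residue must not be double-counted.
Total = 3 + 3 − 1 = 5.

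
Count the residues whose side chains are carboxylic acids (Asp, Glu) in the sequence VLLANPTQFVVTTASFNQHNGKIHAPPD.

Matching residues: D28.

1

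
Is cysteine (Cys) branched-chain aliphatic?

No

Valine (V), leucine (L), and isoleucine (I) are the branched-chain amino acids.
Cysteine is not in this group.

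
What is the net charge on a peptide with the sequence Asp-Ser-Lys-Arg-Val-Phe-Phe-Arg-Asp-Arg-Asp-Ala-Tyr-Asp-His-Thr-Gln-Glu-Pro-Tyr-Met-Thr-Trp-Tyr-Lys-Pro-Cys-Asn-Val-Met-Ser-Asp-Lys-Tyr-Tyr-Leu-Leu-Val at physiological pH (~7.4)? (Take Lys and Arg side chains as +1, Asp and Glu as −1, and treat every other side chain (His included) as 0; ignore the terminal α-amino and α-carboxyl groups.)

Positive (K, R): Lys3, Arg4, Arg8, Arg10, Lys25, Lys33 → +6.
Negative (D, E): Asp1, Asp9, Asp11, Asp14, Glu18, Asp32 → −6.
Net charge = (+6) + (−6) = 0.

0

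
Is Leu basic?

Lysine (K), arginine (R), and histidine (H) have basic, nitrogen-containing side chains.
Leucine is not in this group.

No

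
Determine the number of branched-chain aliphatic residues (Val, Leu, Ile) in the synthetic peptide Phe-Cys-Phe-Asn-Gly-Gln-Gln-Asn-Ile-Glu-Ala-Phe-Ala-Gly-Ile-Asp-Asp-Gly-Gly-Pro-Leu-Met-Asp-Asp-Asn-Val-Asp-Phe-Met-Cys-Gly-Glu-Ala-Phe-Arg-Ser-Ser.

4

Matching residues: Ile9, Ile15, Leu21, Val26.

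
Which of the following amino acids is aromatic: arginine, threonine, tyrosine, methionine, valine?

The aromatic amino acids are Phe (F, benzyl), Trp (W, indole), and Tyr (Y, phenol).
Of the listed options, only tyrosine belongs to this group.

tyrosine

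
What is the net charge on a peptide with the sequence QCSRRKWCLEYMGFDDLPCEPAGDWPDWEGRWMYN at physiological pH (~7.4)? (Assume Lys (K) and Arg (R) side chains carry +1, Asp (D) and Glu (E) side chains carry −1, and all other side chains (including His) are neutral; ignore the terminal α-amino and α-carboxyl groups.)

Positive (K, R): R4, R5, K6, R31 → +4.
Negative (D, E): E10, D15, D16, E20, D24, D27, E29 → −7.
Net charge = (+4) + (−7) = −3.

-3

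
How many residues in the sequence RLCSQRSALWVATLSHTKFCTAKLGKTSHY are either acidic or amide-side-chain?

Acidic: D, E. Amide-side-chain: N, Q.
Acidic residues here: none (0).
Amide-side-chain residues here: Q5 (1).
The two groups share no amino acid, so total = 0 + 1 = 1.

1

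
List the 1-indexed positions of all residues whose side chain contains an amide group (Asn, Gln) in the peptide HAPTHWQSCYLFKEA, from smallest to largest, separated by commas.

Matching residues: Q7.

7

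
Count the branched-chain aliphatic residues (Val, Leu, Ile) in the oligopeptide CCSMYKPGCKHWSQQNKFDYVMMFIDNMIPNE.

3

Matching residues: V21, I25, I29.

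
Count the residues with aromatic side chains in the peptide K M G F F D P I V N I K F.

3

F, W, and Y each carry an aromatic ring on the side chain.
Matching residues: F4, F5, F13.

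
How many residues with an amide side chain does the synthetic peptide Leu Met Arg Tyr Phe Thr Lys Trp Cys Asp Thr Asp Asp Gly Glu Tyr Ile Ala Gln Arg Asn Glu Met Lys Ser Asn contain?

3

The amide-side-chain residues are Asn (N) and Gln (Q).
Matching residues: Gln19, Asn21, Asn26.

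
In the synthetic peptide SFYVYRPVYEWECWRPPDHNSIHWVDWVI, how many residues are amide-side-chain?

Only N (asparagine) and Q (glutamine) carry a side-chain carboxamide.
Matching residues: N20.

1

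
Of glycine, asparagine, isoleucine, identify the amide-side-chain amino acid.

asparagine

Asparagine (N) and glutamine (Q) have uncharged amide side chains.
Of the listed options, only asparagine belongs to this group.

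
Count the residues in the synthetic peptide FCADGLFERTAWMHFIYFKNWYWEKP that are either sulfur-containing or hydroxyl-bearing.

Sulfur-containing: C, M. Hydroxyl-bearing: S, T, Y.
Sulfur-containing residues here: C2, M13 (2).
Hydroxyl-bearing residues here: T10, Y17, Y22 (3).
The two groups share no amino acid, so total = 2 + 3 = 5.

5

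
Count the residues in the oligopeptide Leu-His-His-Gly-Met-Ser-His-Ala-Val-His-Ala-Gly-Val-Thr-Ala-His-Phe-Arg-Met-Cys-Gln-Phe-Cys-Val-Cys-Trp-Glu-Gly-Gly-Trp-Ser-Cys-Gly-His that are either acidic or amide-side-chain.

2

Acidic: D, E. Amide-side-chain: N, Q.
Acidic residues here: Glu27 (1).
Amide-side-chain residues here: Gln21 (1).
The two groups share no amino acid, so total = 1 + 1 = 2.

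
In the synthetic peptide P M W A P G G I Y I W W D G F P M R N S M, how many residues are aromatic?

F, W, and Y each carry an aromatic ring on the side chain.
Matching residues: W3, Y9, W11, W12, F15.

5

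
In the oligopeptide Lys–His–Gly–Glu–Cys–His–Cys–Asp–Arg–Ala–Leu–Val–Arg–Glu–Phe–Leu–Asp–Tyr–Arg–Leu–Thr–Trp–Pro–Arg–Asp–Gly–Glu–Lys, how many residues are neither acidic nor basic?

Acidic: D, E. Basic: K, R, H. All other residues are neither.
Matching residues: Gly3, Cys5, Cys7, Ala10, Leu11, Val12, Phe15, Leu16, Tyr18, Leu20, Thr21, Trp22, Pro23, Gly26.

14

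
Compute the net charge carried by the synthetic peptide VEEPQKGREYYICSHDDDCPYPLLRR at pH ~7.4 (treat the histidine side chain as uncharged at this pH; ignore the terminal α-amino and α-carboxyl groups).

-2

At pH ~7.4 the Lys and Arg side chains are protonated (+1), the Asp and Glu side chains are deprotonated (−1), and with His taken as neutral all other side chains carry no charge.
Positive (K, R): K6, R8, R25, R26 → +4.
Negative (D, E): E2, E3, E9, D16, D17, D18 → −6.
Net charge = (+4) + (−6) = −2.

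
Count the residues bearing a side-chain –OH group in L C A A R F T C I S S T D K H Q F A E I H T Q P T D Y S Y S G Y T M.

The –OH-bearing residues are Ser, Thr (aliphatic alcohols), and Tyr (phenol).
Matching residues: T7, S10, S11, T12, T22, T25, Y27, S28, Y29, S30, Y32, T33.

12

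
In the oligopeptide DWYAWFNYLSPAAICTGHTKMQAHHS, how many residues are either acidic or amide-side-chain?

Acidic: D, E. Amide-side-chain: N, Q.
Acidic residues here: D1 (1).
Amide-side-chain residues here: N7, Q22 (2).
The two groups share no amino acid, so total = 1 + 2 = 3.

3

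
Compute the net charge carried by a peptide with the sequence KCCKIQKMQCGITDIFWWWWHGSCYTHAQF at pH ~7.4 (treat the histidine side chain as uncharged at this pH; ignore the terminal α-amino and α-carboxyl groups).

+2

The side chains ionized at physiological pH are Lys/Arg (+1) and Asp/Glu (−1); with His treated as neutral, nothing else contributes.
Positive (K, R): K1, K4, K7 → +3.
Negative (D, E): D14 → −1.
Net charge = (+3) + (−1) = +2.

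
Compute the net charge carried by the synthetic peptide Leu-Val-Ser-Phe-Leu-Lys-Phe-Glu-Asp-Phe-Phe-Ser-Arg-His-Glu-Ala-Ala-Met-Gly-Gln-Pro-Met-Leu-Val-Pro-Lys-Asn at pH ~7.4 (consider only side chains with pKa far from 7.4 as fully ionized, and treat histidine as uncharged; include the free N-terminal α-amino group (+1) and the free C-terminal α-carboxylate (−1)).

0

The side chains ionized at physiological pH are Lys/Arg (+1) and Asp/Glu (−1); with His treated as neutral, nothing else contributes.
Positive (K, R): Lys6, Arg13, Lys26 → +3.
Negative (D, E): Glu8, Asp9, Glu15 → −3.
The N-terminus (+1) and C-terminus (−1) cancel.
Net charge = (+3) + (−3) = 0.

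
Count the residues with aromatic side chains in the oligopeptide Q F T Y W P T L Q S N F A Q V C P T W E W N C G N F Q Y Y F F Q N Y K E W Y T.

The aromatic amino acids are Phe (F, benzyl), Trp (W, indole), and Tyr (Y, phenol).
Matching residues: F2, Y4, W5, F12, W19, W21, F26, Y28, Y29, F30, F31, Y34, W37, Y38.

14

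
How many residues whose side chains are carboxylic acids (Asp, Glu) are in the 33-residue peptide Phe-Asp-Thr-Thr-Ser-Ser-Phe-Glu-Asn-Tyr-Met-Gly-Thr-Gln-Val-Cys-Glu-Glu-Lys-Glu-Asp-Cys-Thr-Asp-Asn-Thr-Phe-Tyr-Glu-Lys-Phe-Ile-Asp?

9

Matching residues: Asp2, Glu8, Glu17, Glu18, Glu20, Asp21, Asp24, Glu29, Asp33.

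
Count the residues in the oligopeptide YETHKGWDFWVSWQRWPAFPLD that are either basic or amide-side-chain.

Basic: H, K, R. Amide-side-chain: N, Q.
Basic residues here: H4, K5, R15 (3).
Amide-side-chain residues here: Q14 (1).
The two groups share no amino acid, so total = 3 + 1 = 4.

4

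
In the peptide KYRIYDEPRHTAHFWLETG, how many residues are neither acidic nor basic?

Acidic: D, E. Basic: K, R, H. All other residues are neither.
Matching residues: Y2, I4, Y5, P8, T11, A12, F14, W15, L16, T18, G19.

11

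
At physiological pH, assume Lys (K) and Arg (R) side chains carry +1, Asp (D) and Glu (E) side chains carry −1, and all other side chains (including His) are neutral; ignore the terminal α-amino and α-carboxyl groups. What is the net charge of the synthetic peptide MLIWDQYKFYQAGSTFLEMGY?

-1

Positive (K, R): K8 → +1.
Negative (D, E): D5, E18 → −2.
Net charge = (+1) + (−2) = −1.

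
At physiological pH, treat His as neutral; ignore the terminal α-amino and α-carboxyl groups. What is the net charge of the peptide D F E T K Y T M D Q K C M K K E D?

At pH ~7.4 the Lys and Arg side chains are protonated (+1), the Asp and Glu side chains are deprotonated (−1), and with His taken as neutral all other side chains carry no charge.
Positive (K, R): K5, K11, K14, K15 → +4.
Negative (D, E): D1, E3, D9, E16, D17 → −5.
Net charge = (+4) + (−5) = −1.

-1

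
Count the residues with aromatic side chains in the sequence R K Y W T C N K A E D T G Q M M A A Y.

The aromatic amino acids are Phe (F, benzyl), Trp (W, indole), and Tyr (Y, phenol).
Matching residues: Y3, W4, Y19.

3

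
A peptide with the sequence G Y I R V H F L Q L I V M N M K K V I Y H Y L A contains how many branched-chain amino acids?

V, L, and I make up the branched-chain aliphatic group.
Matching residues: I3, V5, L8, L10, I11, V12, V18, I19, L23.

9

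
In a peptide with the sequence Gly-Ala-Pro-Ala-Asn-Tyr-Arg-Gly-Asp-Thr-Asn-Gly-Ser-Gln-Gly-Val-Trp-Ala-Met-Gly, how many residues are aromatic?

F, W, and Y each carry an aromatic ring on the side chain.
Matching residues: Tyr6, Trp17.

2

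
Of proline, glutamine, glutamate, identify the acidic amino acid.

Aspartate (D) and glutamate (E) have carboxylic-acid side chains and are the acidic amino acids.
Of the listed options, only glutamate belongs to this group.

glutamate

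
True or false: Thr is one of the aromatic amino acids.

False

Phenylalanine (F), tryptophan (W), and tyrosine (Y) have aromatic ring side chains.
Threonine is not in this group.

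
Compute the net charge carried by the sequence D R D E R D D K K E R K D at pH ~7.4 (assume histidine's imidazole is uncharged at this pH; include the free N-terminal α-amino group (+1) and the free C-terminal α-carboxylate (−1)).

The side chains ionized at physiological pH are Lys/Arg (+1) and Asp/Glu (−1); with His treated as neutral, nothing else contributes.
Positive (K, R): R2, R5, K8, K9, R11, K12 → +6.
Negative (D, E): D1, D3, E4, D6, D7, E10, D13 → −7.
The N-terminus (+1) and C-terminus (−1) cancel.
Net charge = (+6) + (−7) = −1.

-1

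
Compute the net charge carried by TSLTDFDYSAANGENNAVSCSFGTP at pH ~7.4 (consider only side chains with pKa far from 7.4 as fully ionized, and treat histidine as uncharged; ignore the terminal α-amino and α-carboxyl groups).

At pH ~7.4 the Lys and Arg side chains are protonated (+1), the Asp and Glu side chains are deprotonated (−1), and with His taken as neutral all other side chains carry no charge.
Positive (K, R): none → +0.
Negative (D, E): D5, D7, E14 → −3.
Net charge = (+0) + (−3) = −3.

-3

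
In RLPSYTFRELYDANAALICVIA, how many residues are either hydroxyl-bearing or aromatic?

Hydroxyl-bearing: S, T, Y. Aromatic: F, W, Y.
Hydroxyl-bearing residues here: S4, Y5, T6, Y11 (4).
Aromatic residues here: Y5, F7, Y11 (3).
Y is in both groups, so the 2 Y residues must not be double-counted.
Total = 4 + 3 − 2 = 5.

5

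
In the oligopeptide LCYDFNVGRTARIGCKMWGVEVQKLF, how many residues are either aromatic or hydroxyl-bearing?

5

Aromatic: F, W, Y. Hydroxyl-bearing: S, T, Y.
Aromatic residues here: Y3, F5, W18, F26 (4).
Hydroxyl-bearing residues here: Y3, T10 (2).
Y is in both groups, so the 1 Y residue must not be double-counted.
Total = 4 + 2 − 1 = 5.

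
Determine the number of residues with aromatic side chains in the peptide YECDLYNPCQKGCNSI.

2

Phenylalanine (F), tryptophan (W), and tyrosine (Y) have aromatic ring side chains.
Matching residues: Y1, Y6.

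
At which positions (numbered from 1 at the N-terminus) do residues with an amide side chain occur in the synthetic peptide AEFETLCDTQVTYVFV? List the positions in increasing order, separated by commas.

10

Asparagine (N) and glutamine (Q) have uncharged amide side chains.
Matching residues: Q10.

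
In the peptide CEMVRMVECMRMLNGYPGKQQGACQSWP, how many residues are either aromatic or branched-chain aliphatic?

5

Aromatic: F, W, Y. Branched-chain aliphatic: I, L, V.
Aromatic residues here: Y16, W27 (2).
Branched-chain aliphatic residues here: V4, V7, L13 (3).
The two groups share no amino acid, so total = 2 + 3 = 5.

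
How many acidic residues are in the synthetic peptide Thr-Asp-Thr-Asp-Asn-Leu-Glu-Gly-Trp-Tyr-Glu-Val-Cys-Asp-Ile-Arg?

Aspartate (D) and glutamate (E) have carboxylic-acid side chains and are the acidic amino acids.
Matching residues: Asp2, Asp4, Glu7, Glu11, Asp14.

5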